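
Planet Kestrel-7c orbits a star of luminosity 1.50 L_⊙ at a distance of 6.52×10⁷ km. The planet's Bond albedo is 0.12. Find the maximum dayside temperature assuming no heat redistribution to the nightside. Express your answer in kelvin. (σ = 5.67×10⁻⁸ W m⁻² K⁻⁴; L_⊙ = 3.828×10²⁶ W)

T_ss ≈ 639 K

d = 6.52×10⁷ km = 6.52×10¹⁰ m.
L = 1.50 × 3.828×10²⁶ = 5.74×10²⁶ W.
Flux: S = L/(4πd²) = 5.74×10²⁶/(4π×(6.52×10¹⁰)²) = 1.07×10⁴ W m⁻².
With no redistribution each surface element balances locally: S(1−A) = σT⁴.
T = [1.07×10⁴ × 0.88 / 5.67×10⁻⁸]^(1/4) = (1.67×10¹¹)^(1/4) = 639 K.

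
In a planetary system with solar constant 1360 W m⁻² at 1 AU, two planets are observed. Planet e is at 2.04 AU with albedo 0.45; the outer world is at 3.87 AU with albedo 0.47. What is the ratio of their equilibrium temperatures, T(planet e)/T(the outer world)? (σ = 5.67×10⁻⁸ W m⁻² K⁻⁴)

T₁/T₂ ≈ 1.390

T_eq = [S₀(1−A)/(4σd²)]^(1/4), so T ∝ (1−A)^(1/4) / √d.
T₁ = [1360×0.55/(4×5.67×10⁻⁸×2.04²)]^(1/4) = 167.78 K.
T₂ = [1360×0.53/(4×5.67×10⁻⁸×3.87²)]^(1/4) = 120.69 K.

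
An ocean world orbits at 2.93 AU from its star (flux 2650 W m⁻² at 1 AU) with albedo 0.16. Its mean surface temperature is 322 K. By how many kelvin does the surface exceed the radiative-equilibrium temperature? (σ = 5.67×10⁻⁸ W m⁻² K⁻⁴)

S = 2650/2.93² = 308.7 W m⁻².
T_eq = [S(1−A)/(4σ)]^(1/4) = [308.7×0.84/(4×5.67×10⁻⁸)]^(1/4) = 183.9 K.
ΔT = T_surf − T_eq = 322 − 183.9.

ΔT ≈ 138.1 K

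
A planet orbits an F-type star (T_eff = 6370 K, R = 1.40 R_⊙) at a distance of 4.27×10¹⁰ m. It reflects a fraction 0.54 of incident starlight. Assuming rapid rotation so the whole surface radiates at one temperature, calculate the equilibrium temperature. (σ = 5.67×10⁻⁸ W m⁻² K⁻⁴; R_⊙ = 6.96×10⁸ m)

R_⋆ = 1.40 × 6.96×10⁸ = 9.74×10⁸ m.
L = 4πR_⋆²σT_⋆⁴ = 4π(9.74×10⁸)² × 5.67×10⁻⁸ × (6370)⁴ = 1.11×10²⁷ W.
S = L/(4πd²) = 4.86×10⁴ W m⁻².
Energy balance: absorbed = emitted ⇒ πR²·S(1−A) = 4πR²·σT_eq⁴, so T_eq⁴ = S(1−A)/(4σ).
T_eq = [4.86×10⁴ × 0.46 / (4 × 5.67×10⁻⁸)]^(1/4) = (9.86×10¹⁰)^(1/4) = 560 K.

T_eq ≈ 560 K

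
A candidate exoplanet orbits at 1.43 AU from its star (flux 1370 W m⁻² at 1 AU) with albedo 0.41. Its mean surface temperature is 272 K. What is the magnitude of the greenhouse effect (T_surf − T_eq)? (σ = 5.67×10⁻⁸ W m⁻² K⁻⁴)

S = 1370/1.43² = 670.0 W m⁻².
T_eq = [S(1−A)/(4σ)]^(1/4) = [670.0×0.59/(4×5.67×10⁻⁸)]^(1/4) = 204.3 K.
ΔT = T_surf − T_eq = 272 − 204.3.

ΔT ≈ 67.7 K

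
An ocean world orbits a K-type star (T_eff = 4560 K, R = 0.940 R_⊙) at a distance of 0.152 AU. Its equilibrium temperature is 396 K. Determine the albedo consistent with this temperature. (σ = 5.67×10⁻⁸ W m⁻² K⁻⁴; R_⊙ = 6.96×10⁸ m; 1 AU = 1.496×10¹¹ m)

A ≈ 0.73

R_⋆ = 0.940 × 6.96×10⁸ = 6.54×10⁸ m.
d = 0.152 AU = 2.27×10¹⁰ m.
L = 4πR_⋆²σT_⋆⁴ = 4π(6.54×10⁸)² × 5.67×10⁻⁸ × (4560)⁴ = 1.32×10²⁶ W.
S = L/(4πd²) = 2.03×10⁴ W m⁻².
From T_eq⁴ = S(1−A)/(4σ): 1−A = 4σT_eq⁴/S.
1−A = 4 × 5.67×10⁻⁸ × (396)⁴ / 2.03×10⁴ = 0.275.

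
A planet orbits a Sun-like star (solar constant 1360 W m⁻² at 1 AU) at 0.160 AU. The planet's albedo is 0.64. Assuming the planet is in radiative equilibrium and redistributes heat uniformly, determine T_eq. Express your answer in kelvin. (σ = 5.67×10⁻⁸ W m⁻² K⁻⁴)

T_eq ≈ 539 K

Flux at 0.160 AU: S = 1360/0.160² = 5.31×10⁴ W m⁻².
Energy balance: absorbed = emitted ⇒ πR²·S(1−A) = 4πR²·σT_eq⁴, so T_eq⁴ = S(1−A)/(4σ).
T_eq = [5.31×10⁴ × 0.36 / (4 × 5.67×10⁻⁸)]^(1/4) = (8.43×10¹⁰)^(1/4) = 539 K.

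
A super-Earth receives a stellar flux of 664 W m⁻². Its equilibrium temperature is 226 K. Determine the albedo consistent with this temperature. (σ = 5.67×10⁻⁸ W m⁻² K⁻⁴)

A ≈ 0.11

From T_eq⁴ = S(1−A)/(4σ): 1−A = 4σT_eq⁴/S.
1−A = 4 × 5.67×10⁻⁸ × (226)⁴ / 664 = 0.891.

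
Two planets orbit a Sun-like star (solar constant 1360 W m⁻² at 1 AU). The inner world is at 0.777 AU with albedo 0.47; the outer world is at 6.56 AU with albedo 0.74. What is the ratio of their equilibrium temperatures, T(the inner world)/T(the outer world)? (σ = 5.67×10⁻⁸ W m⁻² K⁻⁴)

T₁/T₂ ≈ 3.472

T_eq = [S₀(1−A)/(4σd²)]^(1/4), so T ∝ (1−A)^(1/4) / √d.
T₁ = [1360×0.53/(4×5.67×10⁻⁸×0.777²)]^(1/4) = 269.36 K.
T₂ = [1360×0.26/(4×5.67×10⁻⁸×6.56²)]^(1/4) = 77.58 K.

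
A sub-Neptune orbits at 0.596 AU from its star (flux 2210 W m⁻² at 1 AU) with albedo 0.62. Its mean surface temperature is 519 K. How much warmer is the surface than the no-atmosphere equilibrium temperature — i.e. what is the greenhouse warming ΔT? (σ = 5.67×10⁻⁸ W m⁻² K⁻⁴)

S = 2210/0.596² = 6222 W m⁻².
T_eq = [S(1−A)/(4σ)]^(1/4) = [6222×0.38/(4×5.67×10⁻⁸)]^(1/4) = 319.5 K.
ΔT = T_surf − T_eq = 519 − 319.5.

ΔT ≈ 199.5 K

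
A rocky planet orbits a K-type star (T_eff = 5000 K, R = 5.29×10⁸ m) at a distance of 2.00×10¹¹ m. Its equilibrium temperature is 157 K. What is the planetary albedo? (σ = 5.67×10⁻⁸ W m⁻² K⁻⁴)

A ≈ 0.44

L = 4πR_⋆²σT_⋆⁴ = 4π(5.29×10⁸)² × 5.67×10⁻⁸ × (5000)⁴ = 1.25×10²⁶ W.
S = L/(4πd²) = 248 W m⁻².
From T_eq⁴ = S(1−A)/(4σ): 1−A = 4σT_eq⁴/S.
1−A = 4 × 5.67×10⁻⁸ × (157)⁴ / 248 = 0.556.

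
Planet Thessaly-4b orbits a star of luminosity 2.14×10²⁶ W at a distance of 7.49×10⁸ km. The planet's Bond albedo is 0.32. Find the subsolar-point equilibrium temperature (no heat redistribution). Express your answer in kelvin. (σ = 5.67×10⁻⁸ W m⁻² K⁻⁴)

T_ss ≈ 138 K

d = 7.49×10⁸ km = 7.49×10¹¹ m.
Flux: S = L/(4πd²) = 2.14×10²⁶/(4π×(7.49×10¹¹)²) = 30.4 W m⁻².
At the subsolar point the surface absorbs S(1−A) and emits σT⁴ per unit area — no factor of 4, since only the local patch is in balance.
T = [30.4 × 0.68 / 5.67×10⁻⁸]^(1/4) = (3.64×10⁸)^(1/4) = 138 K.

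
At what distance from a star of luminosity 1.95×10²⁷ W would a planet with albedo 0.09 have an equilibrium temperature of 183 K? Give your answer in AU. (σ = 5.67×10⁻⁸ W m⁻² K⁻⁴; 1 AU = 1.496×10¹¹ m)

d ≈ 4.98 AU

From T_eq⁴ = L(1−A)/(16πσd²): d = √[L(1−A)/(16πσT_eq⁴)].
d = √[1.95×10²⁷ × 0.91 / (16π × 5.67×10⁻⁸ × (183)⁴)] = 7.45×10¹¹ m = 4.98 AU.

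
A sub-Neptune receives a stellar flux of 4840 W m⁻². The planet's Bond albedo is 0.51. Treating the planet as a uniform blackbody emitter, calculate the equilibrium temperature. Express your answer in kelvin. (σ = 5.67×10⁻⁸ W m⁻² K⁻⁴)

T_eq ≈ 320 K

Energy balance: absorbed = emitted ⇒ πR²·S(1−A) = 4πR²·σT_eq⁴, so T_eq⁴ = S(1−A)/(4σ).
T_eq = [4840 × 0.49 / (4 × 5.67×10⁻⁸)]^(1/4) = (1.05×10¹⁰)^(1/4) = 320 K.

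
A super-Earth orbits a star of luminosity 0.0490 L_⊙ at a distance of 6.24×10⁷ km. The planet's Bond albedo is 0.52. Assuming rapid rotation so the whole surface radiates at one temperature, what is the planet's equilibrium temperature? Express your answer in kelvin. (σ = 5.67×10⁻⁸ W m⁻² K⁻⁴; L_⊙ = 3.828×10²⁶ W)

d = 6.24×10⁷ km = 6.24×10¹⁰ m.
L = 0.0490 × 3.828×10²⁶ = 1.88×10²⁵ W.
Flux: S = L/(4πd²) = 1.88×10²⁵/(4π×(6.24×10¹⁰)²) = 383 W m⁻².
Energy balance: absorbed = emitted ⇒ πR²·S(1−A) = 4πR²·σT_eq⁴, so T_eq⁴ = S(1−A)/(4σ).
T_eq = [383 × 0.48 / (4 × 5.67×10⁻⁸)]^(1/4) = (8.11×10⁸)^(1/4) = 169 K.

T_eq ≈ 169 K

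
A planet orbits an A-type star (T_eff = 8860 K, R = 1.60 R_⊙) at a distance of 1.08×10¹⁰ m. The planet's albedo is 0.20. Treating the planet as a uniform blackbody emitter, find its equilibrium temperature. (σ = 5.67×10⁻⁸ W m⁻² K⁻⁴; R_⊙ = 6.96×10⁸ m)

T_eq ≈ 1900 K

R_⋆ = 1.60 × 6.96×10⁸ = 1.11×10⁹ m.
L = 4πR_⋆²σT_⋆⁴ = 4π(1.11×10⁹)² × 5.67×10⁻⁸ × (8860)⁴ = 5.44×10²⁷ W.
S = L/(4πd²) = 3.71×10⁶ W m⁻².
Energy balance: absorbed = emitted ⇒ πR²·S(1−A) = 4πR²·σT_eq⁴, so T_eq⁴ = S(1−A)/(4σ).
T_eq = [3.71×10⁶ × 0.80 / (4 × 5.67×10⁻⁸)]^(1/4) = (1.31×10¹³)^(1/4) = 1900 K.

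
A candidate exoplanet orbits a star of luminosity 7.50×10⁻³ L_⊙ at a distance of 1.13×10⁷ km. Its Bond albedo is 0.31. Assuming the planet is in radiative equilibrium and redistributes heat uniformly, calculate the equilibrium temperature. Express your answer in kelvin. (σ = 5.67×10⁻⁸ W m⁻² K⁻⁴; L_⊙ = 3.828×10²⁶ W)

d = 1.13×10⁷ km = 1.13×10¹⁰ m.
L = 7.50×10⁻³ × 3.828×10²⁶ = 2.87×10²⁴ W.
Flux: S = L/(4πd²) = 2.87×10²⁴/(4π×(1.13×10¹⁰)²) = 1790 W m⁻².
Energy balance: absorbed = emitted ⇒ πR²·S(1−A) = 4πR²·σT_eq⁴, so T_eq⁴ = S(1−A)/(4σ).
T_eq = [1790 × 0.69 / (4 × 5.67×10⁻⁸)]^(1/4) = (5.44×10⁹)^(1/4) = 272 K.

T_eq ≈ 272 K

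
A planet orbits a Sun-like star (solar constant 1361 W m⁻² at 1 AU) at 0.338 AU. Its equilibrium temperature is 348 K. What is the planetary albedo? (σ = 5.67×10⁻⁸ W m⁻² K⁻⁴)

Flux at 0.338 AU: S = 1361/0.338² = 1.19×10⁴ W m⁻².
From T_eq⁴ = S(1−A)/(4σ): 1−A = 4σT_eq⁴/S.
1−A = 4 × 5.67×10⁻⁸ × (348)⁴ / 1.19×10⁴ = 0.279.

A ≈ 0.72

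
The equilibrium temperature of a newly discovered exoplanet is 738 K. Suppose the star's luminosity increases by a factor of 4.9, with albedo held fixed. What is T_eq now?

T_eq ≈ 1100 K

T_eq ∝ L^(1/4) · d^(−1/2).
T′ = 738 × 4.9^(1/4) = 1100 K.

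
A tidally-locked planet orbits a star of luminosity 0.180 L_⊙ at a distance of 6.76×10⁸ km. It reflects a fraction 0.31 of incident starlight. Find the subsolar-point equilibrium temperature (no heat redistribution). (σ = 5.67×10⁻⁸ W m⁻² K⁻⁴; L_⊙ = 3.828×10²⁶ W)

T_ss ≈ 110 K

d = 6.76×10⁸ km = 6.76×10¹¹ m.
L = 0.180 × 3.828×10²⁶ = 6.89×10²⁵ W.
Flux: S = L/(4πd²) = 6.89×10²⁵/(4π×(6.76×10¹¹)²) = 12.0 W m⁻².
At the subsolar point the surface absorbs S(1−A) and emits σT⁴ per unit area — no factor of 4, since only the local patch is in balance.
T = [12.0 × 0.69 / 5.67×10⁻⁸]^(1/4) = (1.46×10⁸)^(1/4) = 110 K.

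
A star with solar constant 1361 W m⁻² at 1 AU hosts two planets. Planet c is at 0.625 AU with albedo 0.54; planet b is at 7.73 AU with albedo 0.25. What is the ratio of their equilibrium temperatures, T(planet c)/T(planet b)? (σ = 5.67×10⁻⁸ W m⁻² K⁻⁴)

T_eq = [S₀(1−A)/(4σd²)]^(1/4), so T ∝ (1−A)^(1/4) / √d.
T₁ = [1361×0.46/(4×5.67×10⁻⁸×0.625²)]^(1/4) = 289.94 K.
T₂ = [1361×0.75/(4×5.67×10⁻⁸×7.73²)]^(1/4) = 93.16 K.

T₁/T₂ ≈ 3.112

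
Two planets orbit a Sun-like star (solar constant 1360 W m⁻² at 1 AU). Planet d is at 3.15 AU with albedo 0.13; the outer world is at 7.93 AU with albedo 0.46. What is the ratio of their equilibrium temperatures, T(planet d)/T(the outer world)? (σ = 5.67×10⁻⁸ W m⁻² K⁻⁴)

T_eq = [S₀(1−A)/(4σd²)]^(1/4), so T ∝ (1−A)^(1/4) / √d.
T₁ = [1360×0.87/(4×5.67×10⁻⁸×3.15²)]^(1/4) = 151.43 K.
T₂ = [1360×0.54/(4×5.67×10⁻⁸×7.93²)]^(1/4) = 84.71 K.

T₁/T₂ ≈ 1.788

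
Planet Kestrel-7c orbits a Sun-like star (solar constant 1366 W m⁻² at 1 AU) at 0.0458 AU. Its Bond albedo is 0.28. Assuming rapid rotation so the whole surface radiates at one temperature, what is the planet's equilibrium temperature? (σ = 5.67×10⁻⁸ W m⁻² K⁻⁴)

Flux at 0.0458 AU: S = 1366/0.0458² = 6.51×10⁵ W m⁻².
Energy balance: absorbed = emitted ⇒ πR²·S(1−A) = 4πR²·σT_eq⁴, so T_eq⁴ = S(1−A)/(4σ).
T_eq = [6.51×10⁵ × 0.72 / (4 × 5.67×10⁻⁸)]^(1/4) = (2.07×10¹²)^(1/4) = 1200 K.

T_eq ≈ 1200 K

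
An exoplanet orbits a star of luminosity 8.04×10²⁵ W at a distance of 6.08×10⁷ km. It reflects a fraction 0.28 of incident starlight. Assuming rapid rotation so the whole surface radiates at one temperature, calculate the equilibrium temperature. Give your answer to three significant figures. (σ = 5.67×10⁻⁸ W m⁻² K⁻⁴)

d = 6.08×10⁷ km = 6.08×10¹⁰ m.
Flux: S = L/(4πd²) = 8.04×10²⁵/(4π×(6.08×10¹⁰)²) = 1730 W m⁻².
Energy balance: absorbed = emitted ⇒ πR²·S(1−A) = 4πR²·σT_eq⁴, so T_eq⁴ = S(1−A)/(4σ).
T_eq = [1730 × 0.72 / (4 × 5.67×10⁻⁸)]^(1/4) = (5.49×10⁹)^(1/4) = 272 K.

T_eq ≈ 272 K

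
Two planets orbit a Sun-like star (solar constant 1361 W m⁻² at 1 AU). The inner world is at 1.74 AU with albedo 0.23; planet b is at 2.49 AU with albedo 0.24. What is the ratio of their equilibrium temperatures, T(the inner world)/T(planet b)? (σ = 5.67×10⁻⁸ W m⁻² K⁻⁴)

T₁/T₂ ≈ 1.200

T_eq = [S₀(1−A)/(4σd²)]^(1/4), so T ∝ (1−A)^(1/4) / √d.
T₁ = [1361×0.77/(4×5.67×10⁻⁸×1.74²)]^(1/4) = 197.65 K.
T₂ = [1361×0.76/(4×5.67×10⁻⁸×2.49²)]^(1/4) = 164.69 K.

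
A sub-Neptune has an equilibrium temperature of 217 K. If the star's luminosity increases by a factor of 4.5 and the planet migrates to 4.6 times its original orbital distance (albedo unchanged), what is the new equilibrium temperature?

T_eq ≈ 147 K

T_eq ∝ L^(1/4) · d^(−1/2).
T′ = 217 × 4.5^(1/4) / 4.6^(1/2) = 147 K.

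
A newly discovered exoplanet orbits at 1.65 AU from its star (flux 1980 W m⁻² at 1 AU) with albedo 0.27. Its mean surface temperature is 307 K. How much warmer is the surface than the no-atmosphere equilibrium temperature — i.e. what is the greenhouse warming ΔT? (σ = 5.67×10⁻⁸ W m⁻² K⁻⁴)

S = 1980/1.65² = 727.3 W m⁻².
T_eq = [S(1−A)/(4σ)]^(1/4) = [727.3×0.73/(4×5.67×10⁻⁸)]^(1/4) = 220.0 K.
ΔT = T_surf − T_eq = 307 − 220.0.

ΔT ≈ 87.0 K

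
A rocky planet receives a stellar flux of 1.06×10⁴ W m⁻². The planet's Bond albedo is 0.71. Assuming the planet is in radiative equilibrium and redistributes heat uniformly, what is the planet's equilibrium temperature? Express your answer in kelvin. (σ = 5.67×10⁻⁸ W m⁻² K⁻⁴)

T_eq ≈ 341 K

Energy balance: absorbed = emitted ⇒ πR²·S(1−A) = 4πR²·σT_eq⁴, so T_eq⁴ = S(1−A)/(4σ).
T_eq = [1.06×10⁴ × 0.29 / (4 × 5.67×10⁻⁸)]^(1/4) = (1.36×10¹⁰)^(1/4) = 341 K.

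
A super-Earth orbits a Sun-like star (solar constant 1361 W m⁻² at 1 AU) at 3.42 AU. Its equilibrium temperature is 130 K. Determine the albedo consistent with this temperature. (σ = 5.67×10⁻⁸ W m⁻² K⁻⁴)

Flux at 3.42 AU: S = 1361/3.42² = 116 W m⁻².
From T_eq⁴ = S(1−A)/(4σ): 1−A = 4σT_eq⁴/S.
1−A = 4 × 5.67×10⁻⁸ × (130)⁴ / 116 = 0.557.

A ≈ 0.44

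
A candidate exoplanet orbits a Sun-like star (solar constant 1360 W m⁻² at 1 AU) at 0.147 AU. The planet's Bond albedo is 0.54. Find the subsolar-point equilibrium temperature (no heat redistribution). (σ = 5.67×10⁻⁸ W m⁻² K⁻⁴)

T_ss ≈ 845 K

Flux at 0.147 AU: S = 1360/0.147² = 6.29×10⁴ W m⁻².
At the subsolar point the surface absorbs S(1−A) and emits σT⁴ per unit area — no factor of 4, since only the local patch is in balance.
T = [6.29×10⁴ × 0.46 / 5.67×10⁻⁸]^(1/4) = (5.11×10¹¹)^(1/4) = 845 K.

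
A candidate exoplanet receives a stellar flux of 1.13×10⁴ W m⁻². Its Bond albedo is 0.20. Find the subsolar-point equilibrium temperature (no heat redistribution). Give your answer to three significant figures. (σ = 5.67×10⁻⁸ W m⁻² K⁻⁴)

T_ss ≈ 632 K

At the subsolar point the surface absorbs S(1−A) and emits σT⁴ per unit area — no factor of 4, since only the local patch is in balance.
T = [1.13×10⁴ × 0.80 / 5.67×10⁻⁸]^(1/4) = (1.59×10¹¹)^(1/4) = 632 K.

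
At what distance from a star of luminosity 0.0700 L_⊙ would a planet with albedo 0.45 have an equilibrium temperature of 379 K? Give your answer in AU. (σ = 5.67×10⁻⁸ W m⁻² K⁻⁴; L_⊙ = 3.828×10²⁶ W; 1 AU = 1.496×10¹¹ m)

d ≈ 0.106 AU

L = 0.0700 × 3.828×10²⁶ = 2.68×10²⁵ W.
From T_eq⁴ = L(1−A)/(16πσd²): d = √[L(1−A)/(16πσT_eq⁴)].
d = √[2.68×10²⁵ × 0.55 / (16π × 5.67×10⁻⁸ × (379)⁴)] = 1.58×10¹⁰ m = 0.106 AU.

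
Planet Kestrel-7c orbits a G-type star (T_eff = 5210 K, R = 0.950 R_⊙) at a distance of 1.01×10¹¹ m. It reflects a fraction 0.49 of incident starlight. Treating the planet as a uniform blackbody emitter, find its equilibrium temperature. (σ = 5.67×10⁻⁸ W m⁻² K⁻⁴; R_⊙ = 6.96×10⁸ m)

R_⋆ = 0.950 × 6.96×10⁸ = 6.61×10⁸ m.
L = 4πR_⋆²σT_⋆⁴ = 4π(6.61×10⁸)² × 5.67×10⁻⁸ × (5210)⁴ = 2.30×10²⁶ W.
S = L/(4πd²) = 1790 W m⁻².
Energy balance: absorbed = emitted ⇒ πR²·S(1−A) = 4πR²·σT_eq⁴, so T_eq⁴ = S(1−A)/(4σ).
T_eq = [1790 × 0.51 / (4 × 5.67×10⁻⁸)]^(1/4) = (4.03×10⁹)^(1/4) = 252 K.

T_eq ≈ 252 K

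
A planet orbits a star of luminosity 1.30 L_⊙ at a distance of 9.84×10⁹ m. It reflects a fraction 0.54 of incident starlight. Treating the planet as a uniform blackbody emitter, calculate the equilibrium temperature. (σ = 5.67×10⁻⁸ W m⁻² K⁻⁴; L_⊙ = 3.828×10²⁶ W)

L = 1.30 × 3.828×10²⁶ = 4.98×10²⁶ W.
Flux: S = L/(4πd²) = 4.98×10²⁶/(4π×(9.84×10⁹)²) = 4.09×10⁵ W m⁻².
Energy balance: absorbed = emitted ⇒ πR²·S(1−A) = 4πR²·σT_eq⁴, so T_eq⁴ = S(1−A)/(4σ).
T_eq = [4.09×10⁵ × 0.46 / (4 × 5.67×10⁻⁸)]^(1/4) = (8.30×10¹¹)^(1/4) = 954 K.

T_eq ≈ 954 K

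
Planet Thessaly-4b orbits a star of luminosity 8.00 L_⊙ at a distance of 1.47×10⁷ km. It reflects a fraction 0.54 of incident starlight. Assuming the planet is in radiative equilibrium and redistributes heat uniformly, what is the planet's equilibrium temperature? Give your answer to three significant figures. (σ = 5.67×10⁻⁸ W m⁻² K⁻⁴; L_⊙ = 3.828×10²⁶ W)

T_eq ≈ 1230 K

d = 1.47×10⁷ km = 1.47×10¹⁰ m.
L = 8.00 × 3.828×10²⁶ = 3.06×10²⁷ W.
Flux: S = L/(4πd²) = 3.06×10²⁷/(4π×(1.47×10¹⁰)²) = 1.13×10⁶ W m⁻².
Energy balance: absorbed = emitted ⇒ πR²·S(1−A) = 4πR²·σT_eq⁴, so T_eq⁴ = S(1−A)/(4σ).
T_eq = [1.13×10⁶ × 0.46 / (4 × 5.67×10⁻⁸)]^(1/4) = (2.29×10¹²)^(1/4) = 1230 K.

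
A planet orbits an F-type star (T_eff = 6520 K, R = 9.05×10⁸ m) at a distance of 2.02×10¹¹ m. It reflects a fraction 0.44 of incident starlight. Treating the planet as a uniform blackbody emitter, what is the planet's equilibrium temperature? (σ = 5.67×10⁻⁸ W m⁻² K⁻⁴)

T_eq ≈ 267 K

L = 4πR_⋆²σT_⋆⁴ = 4π(9.05×10⁸)² × 5.67×10⁻⁸ × (6520)⁴ = 1.05×10²⁷ W.
S = L/(4πd²) = 2060 W m⁻².
Energy balance: absorbed = emitted ⇒ πR²·S(1−A) = 4πR²·σT_eq⁴, so T_eq⁴ = S(1−A)/(4σ).
T_eq = [2060 × 0.56 / (4 × 5.67×10⁻⁸)]^(1/4) = (5.08×10⁹)^(1/4) = 267 K.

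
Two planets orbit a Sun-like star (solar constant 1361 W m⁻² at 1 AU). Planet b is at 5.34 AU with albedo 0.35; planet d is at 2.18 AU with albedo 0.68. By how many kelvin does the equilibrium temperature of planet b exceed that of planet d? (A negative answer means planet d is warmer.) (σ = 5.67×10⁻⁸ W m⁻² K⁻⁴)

ΔT ≈ -33.6 K

T_eq = [S₀(1−A)/(4σd²)]^(1/4), so T ∝ (1−A)^(1/4) / √d.
T₁ = [1361×0.65/(4×5.67×10⁻⁸×5.34²)]^(1/4) = 108.15 K.
T₂ = [1361×0.32/(4×5.67×10⁻⁸×2.18²)]^(1/4) = 141.78 K.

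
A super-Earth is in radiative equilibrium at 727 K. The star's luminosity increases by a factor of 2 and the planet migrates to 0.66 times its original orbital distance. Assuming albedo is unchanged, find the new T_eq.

T_eq ∝ L^(1/4) · d^(−1/2).
T′ = 727 × 2^(1/4) / 0.66^(1/2) = 1060 K.

T_eq ≈ 1060 K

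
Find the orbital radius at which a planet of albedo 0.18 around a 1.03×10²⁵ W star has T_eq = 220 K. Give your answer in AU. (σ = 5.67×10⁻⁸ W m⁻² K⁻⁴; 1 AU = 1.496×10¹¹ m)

From T_eq⁴ = L(1−A)/(16πσd²): d = √[L(1−A)/(16πσT_eq⁴)].
d = √[1.03×10²⁵ × 0.82 / (16π × 5.67×10⁻⁸ × (220)⁴)] = 3.56×10¹⁰ m = 0.238 AU.

d ≈ 0.238 AU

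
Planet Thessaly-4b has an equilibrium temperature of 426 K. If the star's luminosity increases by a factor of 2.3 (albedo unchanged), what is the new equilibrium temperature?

T_eq ∝ L^(1/4) · d^(−1/2).
T′ = 426 × 2.3^(1/4) = 525 K.

T_eq ≈ 525 K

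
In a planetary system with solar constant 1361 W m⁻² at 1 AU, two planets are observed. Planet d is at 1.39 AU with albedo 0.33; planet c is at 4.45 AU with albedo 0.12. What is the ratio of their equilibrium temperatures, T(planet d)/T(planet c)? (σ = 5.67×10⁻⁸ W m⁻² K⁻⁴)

T_eq = [S₀(1−A)/(4σd²)]^(1/4), so T ∝ (1−A)^(1/4) / √d.
T₁ = [1361×0.67/(4×5.67×10⁻⁸×1.39²)]^(1/4) = 213.58 K.
T₂ = [1361×0.88/(4×5.67×10⁻⁸×4.45²)]^(1/4) = 127.79 K.

T₁/T₂ ≈ 1.671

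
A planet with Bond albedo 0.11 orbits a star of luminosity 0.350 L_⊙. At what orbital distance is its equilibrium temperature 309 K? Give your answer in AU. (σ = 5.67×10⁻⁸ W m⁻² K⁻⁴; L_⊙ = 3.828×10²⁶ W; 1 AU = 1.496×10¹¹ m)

L = 0.350 × 3.828×10²⁶ = 1.34×10²⁶ W.
From T_eq⁴ = L(1−A)/(16πσd²): d = √[L(1−A)/(16πσT_eq⁴)].
d = √[1.34×10²⁶ × 0.89 / (16π × 5.67×10⁻⁸ × (309)⁴)] = 6.77×10¹⁰ m = 0.453 AU.

d ≈ 0.453 AU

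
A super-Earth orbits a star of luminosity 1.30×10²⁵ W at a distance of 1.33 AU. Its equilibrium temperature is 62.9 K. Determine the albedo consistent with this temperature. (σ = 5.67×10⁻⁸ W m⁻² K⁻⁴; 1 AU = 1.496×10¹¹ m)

d = 1.33 AU = 1.99×10¹¹ m.
Flux: S = L/(4πd²) = 1.30×10²⁵/(4π×(1.99×10¹¹)²) = 26.1 W m⁻².
From T_eq⁴ = S(1−A)/(4σ): 1−A = 4σT_eq⁴/S.
1−A = 4 × 5.67×10⁻⁸ × (62.9)⁴ / 26.1 = 0.136.

A ≈ 0.86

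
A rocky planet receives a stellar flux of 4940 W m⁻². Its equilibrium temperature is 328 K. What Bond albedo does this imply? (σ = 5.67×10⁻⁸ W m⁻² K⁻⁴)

From T_eq⁴ = S(1−A)/(4σ): 1−A = 4σT_eq⁴/S.
1−A = 4 × 5.67×10⁻⁸ × (328)⁴ / 4940 = 0.531.

A ≈ 0.47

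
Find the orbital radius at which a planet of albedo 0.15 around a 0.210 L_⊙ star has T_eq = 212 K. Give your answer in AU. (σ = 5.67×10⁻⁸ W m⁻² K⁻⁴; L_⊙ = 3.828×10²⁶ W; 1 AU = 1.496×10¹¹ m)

L = 0.210 × 3.828×10²⁶ = 8.04×10²⁵ W.
From T_eq⁴ = L(1−A)/(16πσd²): d = √[L(1−A)/(16πσT_eq⁴)].
d = √[8.04×10²⁵ × 0.85 / (16π × 5.67×10⁻⁸ × (212)⁴)] = 1.09×10¹¹ m = 0.728 AU.

d ≈ 0.728 AU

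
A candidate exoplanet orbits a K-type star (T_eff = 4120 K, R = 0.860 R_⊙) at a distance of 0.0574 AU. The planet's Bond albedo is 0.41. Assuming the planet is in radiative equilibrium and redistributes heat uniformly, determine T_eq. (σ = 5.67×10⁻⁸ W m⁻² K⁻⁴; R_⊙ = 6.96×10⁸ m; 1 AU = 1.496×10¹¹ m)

T_eq ≈ 674 K

R_⋆ = 0.860 × 6.96×10⁸ = 5.99×10⁸ m.
d = 0.0574 AU = 8.59×10⁹ m.
L = 4πR_⋆²σT_⋆⁴ = 4π(5.99×10⁸)² × 5.67×10⁻⁸ × (4120)⁴ = 7.36×10²⁵ W.
S = L/(4πd²) = 7.94×10⁴ W m⁻².
Energy balance: absorbed = emitted ⇒ πR²·S(1−A) = 4πR²·σT_eq⁴, so T_eq⁴ = S(1−A)/(4σ).
T_eq = [7.94×10⁴ × 0.59 / (4 × 5.67×10⁻⁸)]^(1/4) = (2.06×10¹¹)^(1/4) = 674 K.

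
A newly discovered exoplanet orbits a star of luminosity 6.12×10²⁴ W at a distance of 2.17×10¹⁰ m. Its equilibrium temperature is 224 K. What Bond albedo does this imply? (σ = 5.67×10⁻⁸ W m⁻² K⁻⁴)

A ≈ 0.45

Flux: S = L/(4πd²) = 6.12×10²⁴/(4π×(2.17×10¹⁰)²) = 1030 W m⁻².
From T_eq⁴ = S(1−A)/(4σ): 1−A = 4σT_eq⁴/S.
1−A = 4 × 5.67×10⁻⁸ × (224)⁴ / 1030 = 0.552.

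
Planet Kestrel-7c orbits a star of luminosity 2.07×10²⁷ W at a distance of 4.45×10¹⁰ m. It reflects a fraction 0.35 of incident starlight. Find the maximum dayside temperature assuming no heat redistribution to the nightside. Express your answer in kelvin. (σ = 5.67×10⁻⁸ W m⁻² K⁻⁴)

T_ss ≈ 988 K

Flux: S = L/(4πd²) = 2.07×10²⁷/(4π×(4.45×10¹⁰)²) = 8.32×10⁴ W m⁻².
With no redistribution each surface element balances locally: S(1−A) = σT⁴.
T = [8.32×10⁴ × 0.65 / 5.67×10⁻⁸]^(1/4) = (9.54×10¹¹)^(1/4) = 988 K.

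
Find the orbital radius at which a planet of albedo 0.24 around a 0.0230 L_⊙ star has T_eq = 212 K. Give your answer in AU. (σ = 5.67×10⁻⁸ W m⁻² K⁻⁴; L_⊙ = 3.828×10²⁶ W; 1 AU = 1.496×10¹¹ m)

d ≈ 0.228 AU

L = 0.0230 × 3.828×10²⁶ = 8.80×10²⁴ W.
From T_eq⁴ = L(1−A)/(16πσd²): d = √[L(1−A)/(16πσT_eq⁴)].
d = √[8.80×10²⁴ × 0.76 / (16π × 5.67×10⁻⁸ × (212)⁴)] = 3.41×10¹⁰ m = 0.228 AU.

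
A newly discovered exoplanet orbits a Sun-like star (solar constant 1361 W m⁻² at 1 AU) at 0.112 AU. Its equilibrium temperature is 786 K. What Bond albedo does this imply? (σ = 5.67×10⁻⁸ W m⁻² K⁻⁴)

A ≈ 0.20

Flux at 0.112 AU: S = 1361/0.112² = 1.08×10⁵ W m⁻².
From T_eq⁴ = S(1−A)/(4σ): 1−A = 4σT_eq⁴/S.
1−A = 4 × 5.67×10⁻⁸ × (786)⁴ / 1.08×10⁵ = 0.798.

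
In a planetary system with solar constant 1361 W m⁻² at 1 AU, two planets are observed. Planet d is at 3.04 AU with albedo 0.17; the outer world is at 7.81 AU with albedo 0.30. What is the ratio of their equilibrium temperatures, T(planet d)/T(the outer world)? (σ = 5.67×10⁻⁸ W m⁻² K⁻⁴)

T₁/T₂ ≈ 1.673

T_eq = [S₀(1−A)/(4σd²)]^(1/4), so T ∝ (1−A)^(1/4) / √d.
T₁ = [1361×0.83/(4×5.67×10⁻⁸×3.04²)]^(1/4) = 152.37 K.
T₂ = [1361×0.70/(4×5.67×10⁻⁸×7.81²)]^(1/4) = 91.10 K.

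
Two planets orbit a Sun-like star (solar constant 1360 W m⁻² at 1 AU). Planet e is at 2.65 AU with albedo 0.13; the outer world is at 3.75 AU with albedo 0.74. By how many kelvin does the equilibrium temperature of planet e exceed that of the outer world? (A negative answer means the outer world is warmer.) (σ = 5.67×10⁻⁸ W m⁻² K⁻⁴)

ΔT ≈ 62.5 K

T_eq = [S₀(1−A)/(4σd²)]^(1/4), so T ∝ (1−A)^(1/4) / √d.
T₁ = [1360×0.87/(4×5.67×10⁻⁸×2.65²)]^(1/4) = 165.09 K.
T₂ = [1360×0.26/(4×5.67×10⁻⁸×3.75²)]^(1/4) = 102.61 K.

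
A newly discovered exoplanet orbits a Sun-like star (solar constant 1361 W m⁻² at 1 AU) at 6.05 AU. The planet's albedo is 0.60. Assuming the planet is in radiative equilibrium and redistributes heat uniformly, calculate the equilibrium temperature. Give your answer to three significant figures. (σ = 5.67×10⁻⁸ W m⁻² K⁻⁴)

Flux at 6.05 AU: S = 1361/6.05² = 37.2 W m⁻².
Energy balance: absorbed = emitted ⇒ πR²·S(1−A) = 4πR²·σT_eq⁴, so T_eq⁴ = S(1−A)/(4σ).
T_eq = [37.2 × 0.40 / (4 × 5.67×10⁻⁸)]^(1/4) = (6.56×10⁷)^(1/4) = 90.0 K.

T_eq ≈ 90.0 K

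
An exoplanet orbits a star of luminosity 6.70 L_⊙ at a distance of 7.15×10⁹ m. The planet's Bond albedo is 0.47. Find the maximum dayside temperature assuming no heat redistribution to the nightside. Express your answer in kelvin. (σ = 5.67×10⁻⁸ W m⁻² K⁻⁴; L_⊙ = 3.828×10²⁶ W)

T_ss ≈ 2470 K

L = 6.70 × 3.828×10²⁶ = 2.56×10²⁷ W.
Flux: S = L/(4πd²) = 2.56×10²⁷/(4π×(7.15×10⁹)²) = 3.99×10⁶ W m⁻².
With no redistribution each surface element balances locally: S(1−A) = σT⁴.
T = [3.99×10⁶ × 0.53 / 5.67×10⁻⁸]^(1/4) = (3.73×10¹³)^(1/4) = 2470 K.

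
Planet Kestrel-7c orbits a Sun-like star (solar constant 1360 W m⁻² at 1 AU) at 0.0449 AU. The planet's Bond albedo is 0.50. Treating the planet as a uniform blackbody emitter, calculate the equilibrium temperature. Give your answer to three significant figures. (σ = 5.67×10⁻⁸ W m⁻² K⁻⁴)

T_eq ≈ 1100 K

Flux at 0.0449 AU: S = 1360/0.0449² = 6.75×10⁵ W m⁻².
Energy balance: absorbed = emitted ⇒ πR²·S(1−A) = 4πR²·σT_eq⁴, so T_eq⁴ = S(1−A)/(4σ).
T_eq = [6.75×10⁵ × 0.50 / (4 × 5.67×10⁻⁸)]^(1/4) = (1.49×10¹²)^(1/4) = 1100 K.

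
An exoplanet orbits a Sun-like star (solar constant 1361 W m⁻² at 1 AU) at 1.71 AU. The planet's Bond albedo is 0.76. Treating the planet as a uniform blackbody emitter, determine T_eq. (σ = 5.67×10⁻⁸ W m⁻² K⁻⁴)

Flux at 1.71 AU: S = 1361/1.71² = 465 W m⁻².
Energy balance: absorbed = emitted ⇒ πR²·S(1−A) = 4πR²·σT_eq⁴, so T_eq⁴ = S(1−A)/(4σ).
T_eq = [465 × 0.24 / (4 × 5.67×10⁻⁸)]^(1/4) = (4.93×10⁸)^(1/4) = 149 K.

T_eq ≈ 149 K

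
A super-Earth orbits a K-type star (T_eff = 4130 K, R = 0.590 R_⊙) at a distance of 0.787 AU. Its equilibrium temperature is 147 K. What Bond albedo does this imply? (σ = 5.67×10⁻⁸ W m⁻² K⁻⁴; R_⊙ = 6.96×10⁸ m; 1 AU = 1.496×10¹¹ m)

R_⋆ = 0.590 × 6.96×10⁸ = 4.11×10⁸ m.
d = 0.787 AU = 1.18×10¹¹ m.
L = 4πR_⋆²σT_⋆⁴ = 4π(4.11×10⁸)² × 5.67×10⁻⁸ × (4130)⁴ = 3.50×10²⁵ W.
S = L/(4πd²) = 201 W m⁻².
From T_eq⁴ = S(1−A)/(4σ): 1−A = 4σT_eq⁴/S.
1−A = 4 × 5.67×10⁻⁸ × (147)⁴ / 201 = 0.528.

A ≈ 0.47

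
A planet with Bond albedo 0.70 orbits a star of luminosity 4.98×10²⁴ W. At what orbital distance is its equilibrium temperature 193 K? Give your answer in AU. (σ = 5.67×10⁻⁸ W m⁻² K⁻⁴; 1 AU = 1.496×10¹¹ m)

d ≈ 0.130 AU

From T_eq⁴ = L(1−A)/(16πσd²): d = √[L(1−A)/(16πσT_eq⁴)].
d = √[4.98×10²⁴ × 0.30 / (16π × 5.67×10⁻⁸ × (193)⁴)] = 1.94×10¹⁰ m = 0.130 AU.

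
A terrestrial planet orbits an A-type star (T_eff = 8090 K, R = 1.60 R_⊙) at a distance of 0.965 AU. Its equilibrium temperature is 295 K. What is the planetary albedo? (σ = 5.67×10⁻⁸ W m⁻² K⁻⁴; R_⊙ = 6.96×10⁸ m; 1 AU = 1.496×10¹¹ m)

R_⋆ = 1.60 × 6.96×10⁸ = 1.11×10⁹ m.
d = 0.965 AU = 1.44×10¹¹ m.
L = 4πR_⋆²σT_⋆⁴ = 4π(1.11×10⁹)² × 5.67×10⁻⁸ × (8090)⁴ = 3.78×10²⁷ W.
S = L/(4πd²) = 1.45×10⁴ W m⁻².
From T_eq⁴ = S(1−A)/(4σ): 1−A = 4σT_eq⁴/S.
1−A = 4 × 5.67×10⁻⁸ × (295)⁴ / 1.45×10⁴ = 0.119.

A ≈ 0.88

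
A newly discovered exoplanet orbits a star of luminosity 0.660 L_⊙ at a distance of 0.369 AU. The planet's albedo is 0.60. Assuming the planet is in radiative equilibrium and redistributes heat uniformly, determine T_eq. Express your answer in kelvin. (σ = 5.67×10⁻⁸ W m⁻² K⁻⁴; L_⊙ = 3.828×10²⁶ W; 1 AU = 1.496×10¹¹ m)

T_eq ≈ 328 K

d = 0.369 AU = 5.52×10¹⁰ m.
L = 0.660 × 3.828×10²⁶ = 2.53×10²⁶ W.
Flux: S = L/(4πd²) = 2.53×10²⁶/(4π×(5.52×10¹⁰)²) = 6600 W m⁻².
Energy balance: absorbed = emitted ⇒ πR²·S(1−A) = 4πR²·σT_eq⁴, so T_eq⁴ = S(1−A)/(4σ).
T_eq = [6600 × 0.40 / (4 × 5.67×10⁻⁸)]^(1/4) = (1.16×10¹⁰)^(1/4) = 328 K.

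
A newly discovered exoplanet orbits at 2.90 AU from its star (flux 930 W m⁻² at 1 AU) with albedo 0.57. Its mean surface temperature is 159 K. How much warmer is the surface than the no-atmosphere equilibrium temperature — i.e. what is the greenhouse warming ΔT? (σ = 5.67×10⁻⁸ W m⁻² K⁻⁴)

S = 930/2.90² = 110.6 W m⁻².
T_eq = [S(1−A)/(4σ)]^(1/4) = [110.6×0.43/(4×5.67×10⁻⁸)]^(1/4) = 120.3 K.
ΔT = T_surf − T_eq = 159 − 120.3.

ΔT ≈ 38.7 K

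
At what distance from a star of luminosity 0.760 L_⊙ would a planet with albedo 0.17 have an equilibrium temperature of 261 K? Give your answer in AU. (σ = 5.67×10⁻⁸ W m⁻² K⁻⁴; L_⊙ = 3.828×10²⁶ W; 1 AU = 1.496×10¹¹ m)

L = 0.760 × 3.828×10²⁶ = 2.91×10²⁶ W.
From T_eq⁴ = L(1−A)/(16πσd²): d = √[L(1−A)/(16πσT_eq⁴)].
d = √[2.91×10²⁶ × 0.83 / (16π × 5.67×10⁻⁸ × (261)⁴)] = 1.35×10¹¹ m = 0.903 AU.

d ≈ 0.903 AU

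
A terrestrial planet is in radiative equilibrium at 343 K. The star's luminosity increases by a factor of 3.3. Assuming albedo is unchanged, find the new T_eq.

T_eq ∝ L^(1/4) · d^(−1/2).
T′ = 343 × 3.3^(1/4) = 462 K.

T_eq ≈ 462 K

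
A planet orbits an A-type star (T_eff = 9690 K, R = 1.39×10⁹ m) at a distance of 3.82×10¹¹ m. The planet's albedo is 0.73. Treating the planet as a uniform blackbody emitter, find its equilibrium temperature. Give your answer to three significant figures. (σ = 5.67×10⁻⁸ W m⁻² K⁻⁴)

T_eq ≈ 298 K

L = 4πR_⋆²σT_⋆⁴ = 4π(1.39×10⁹)² × 5.67×10⁻⁸ × (9690)⁴ = 1.21×10²⁸ W.
S = L/(4πd²) = 6620 W m⁻².
Energy balance: absorbed = emitted ⇒ πR²·S(1−A) = 4πR²·σT_eq⁴, so T_eq⁴ = S(1−A)/(4σ).
T_eq = [6620 × 0.27 / (4 × 5.67×10⁻⁸)]^(1/4) = (7.88×10⁹)^(1/4) = 298 K.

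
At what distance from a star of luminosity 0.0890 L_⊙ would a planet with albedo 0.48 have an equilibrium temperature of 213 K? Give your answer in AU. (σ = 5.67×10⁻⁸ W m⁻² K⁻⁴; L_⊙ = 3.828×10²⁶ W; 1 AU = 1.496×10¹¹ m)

d ≈ 0.367 AU

L = 0.0890 × 3.828×10²⁶ = 3.41×10²⁵ W.
From T_eq⁴ = L(1−A)/(16πσd²): d = √[L(1−A)/(16πσT_eq⁴)].
d = √[3.41×10²⁵ × 0.52 / (16π × 5.67×10⁻⁸ × (213)⁴)] = 5.50×10¹⁰ m = 0.367 AU.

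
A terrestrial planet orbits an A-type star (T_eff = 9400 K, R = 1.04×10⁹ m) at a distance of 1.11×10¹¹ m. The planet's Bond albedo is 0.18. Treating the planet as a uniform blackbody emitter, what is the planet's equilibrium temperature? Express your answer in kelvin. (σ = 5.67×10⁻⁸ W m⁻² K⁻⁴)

L = 4πR_⋆²σT_⋆⁴ = 4π(1.04×10⁹)² × 5.67×10⁻⁸ × (9400)⁴ = 6.02×10²⁷ W.
S = L/(4πd²) = 3.89×10⁴ W m⁻².
Energy balance: absorbed = emitted ⇒ πR²·S(1−A) = 4πR²·σT_eq⁴, so T_eq⁴ = S(1−A)/(4σ).
T_eq = [3.89×10⁴ × 0.82 / (4 × 5.67×10⁻⁸)]^(1/4) = (1.41×10¹¹)^(1/4) = 612 K.

T_eq ≈ 612 K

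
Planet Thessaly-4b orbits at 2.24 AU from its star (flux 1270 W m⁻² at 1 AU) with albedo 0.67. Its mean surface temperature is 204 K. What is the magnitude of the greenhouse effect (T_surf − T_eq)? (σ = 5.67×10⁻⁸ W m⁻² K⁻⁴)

S = 1270/2.24² = 253.1 W m⁻².
T_eq = [S(1−A)/(4σ)]^(1/4) = [253.1×0.33/(4×5.67×10⁻⁸)]^(1/4) = 138.5 K.
ΔT = T_surf − T_eq = 204 − 138.5.

ΔT ≈ 65.5 K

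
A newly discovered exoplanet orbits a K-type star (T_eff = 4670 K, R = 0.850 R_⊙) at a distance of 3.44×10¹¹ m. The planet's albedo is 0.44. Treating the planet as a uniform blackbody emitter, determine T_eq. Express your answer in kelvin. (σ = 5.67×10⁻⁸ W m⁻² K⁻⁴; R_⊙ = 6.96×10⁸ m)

R_⋆ = 0.850 × 6.96×10⁸ = 5.92×10⁸ m.
L = 4πR_⋆²σT_⋆⁴ = 4π(5.92×10⁸)² × 5.67×10⁻⁸ × (4670)⁴ = 1.19×10²⁶ W.
S = L/(4πd²) = 79.8 W m⁻².
Energy balance: absorbed = emitted ⇒ πR²·S(1−A) = 4πR²·σT_eq⁴, so T_eq⁴ = S(1−A)/(4σ).
T_eq = [79.8 × 0.56 / (4 × 5.67×10⁻⁸)]^(1/4) = (1.97×10⁸)^(1/4) = 118 K.

T_eq ≈ 118 K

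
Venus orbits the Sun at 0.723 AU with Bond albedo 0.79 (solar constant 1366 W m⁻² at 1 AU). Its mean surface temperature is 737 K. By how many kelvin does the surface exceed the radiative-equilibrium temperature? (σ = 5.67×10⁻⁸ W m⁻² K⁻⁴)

ΔT ≈ 515.2 K

S = 1366/0.723² = 2613 W m⁻².
T_eq = [S(1−A)/(4σ)]^(1/4) = [2613×0.21/(4×5.67×10⁻⁸)]^(1/4) = 221.8 K.
ΔT = T_surf − T_eq = 737 − 221.8.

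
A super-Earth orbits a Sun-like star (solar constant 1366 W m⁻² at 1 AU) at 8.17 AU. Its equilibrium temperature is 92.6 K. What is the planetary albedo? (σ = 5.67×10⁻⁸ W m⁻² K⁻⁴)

A ≈ 0.19

Flux at 8.17 AU: S = 1366/8.17² = 20.5 W m⁻².
From T_eq⁴ = S(1−A)/(4σ): 1−A = 4σT_eq⁴/S.
1−A = 4 × 5.67×10⁻⁸ × (92.6)⁴ / 20.5 = 0.815.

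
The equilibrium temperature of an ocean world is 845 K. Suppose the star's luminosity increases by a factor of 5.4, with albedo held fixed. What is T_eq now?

T_eq ∝ L^(1/4) · d^(−1/2).
T′ = 845 × 5.4^(1/4) = 1290 K.

T_eq ≈ 1290 K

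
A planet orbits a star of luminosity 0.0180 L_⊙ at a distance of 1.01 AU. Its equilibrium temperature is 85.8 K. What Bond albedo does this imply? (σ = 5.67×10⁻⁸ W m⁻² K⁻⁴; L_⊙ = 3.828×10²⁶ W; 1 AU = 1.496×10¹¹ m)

d = 1.01 AU = 1.51×10¹¹ m.
L = 0.0180 × 3.828×10²⁶ = 6.89×10²⁴ W.
Flux: S = L/(4πd²) = 6.89×10²⁴/(4π×(1.51×10¹¹)²) = 24.0 W m⁻².
From T_eq⁴ = S(1−A)/(4σ): 1−A = 4σT_eq⁴/S.
1−A = 4 × 5.67×10⁻⁸ × (85.8)⁴ / 24.0 = 0.512.

A ≈ 0.49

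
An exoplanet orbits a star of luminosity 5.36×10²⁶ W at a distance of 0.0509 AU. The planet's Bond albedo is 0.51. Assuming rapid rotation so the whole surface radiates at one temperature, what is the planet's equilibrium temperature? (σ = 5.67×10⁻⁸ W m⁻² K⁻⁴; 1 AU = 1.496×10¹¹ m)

T_eq ≈ 1120 K

d = 0.0509 AU = 7.61×10⁹ m.
Flux: S = L/(4πd²) = 5.36×10²⁶/(4π×(7.61×10⁹)²) = 7.36×10⁵ W m⁻².
Energy balance: absorbed = emitted ⇒ πR²·S(1−A) = 4πR²·σT_eq⁴, so T_eq⁴ = S(1−A)/(4σ).
T_eq = [7.36×10⁵ × 0.49 / (4 × 5.67×10⁻⁸)]^(1/4) = (1.59×10¹²)^(1/4) = 1120 K.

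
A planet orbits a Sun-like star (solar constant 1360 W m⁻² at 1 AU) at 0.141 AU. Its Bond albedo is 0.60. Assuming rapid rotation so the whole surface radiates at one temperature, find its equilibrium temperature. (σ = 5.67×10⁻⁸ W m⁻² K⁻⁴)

T_eq ≈ 589 K

Flux at 0.141 AU: S = 1360/0.141² = 6.84×10⁴ W m⁻².
Energy balance: absorbed = emitted ⇒ πR²·S(1−A) = 4πR²·σT_eq⁴, so T_eq⁴ = S(1−A)/(4σ).
T_eq = [6.84×10⁴ × 0.40 / (4 × 5.67×10⁻⁸)]^(1/4) = (1.21×10¹¹)^(1/4) = 589 K.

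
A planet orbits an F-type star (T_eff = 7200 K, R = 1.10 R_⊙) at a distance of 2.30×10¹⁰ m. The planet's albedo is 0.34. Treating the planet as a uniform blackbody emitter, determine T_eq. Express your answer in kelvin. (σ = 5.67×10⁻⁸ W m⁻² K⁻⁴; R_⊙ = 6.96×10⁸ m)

R_⋆ = 1.10 × 6.96×10⁸ = 7.66×10⁸ m.
L = 4πR_⋆²σT_⋆⁴ = 4π(7.66×10⁸)² × 5.67×10⁻⁸ × (7200)⁴ = 1.12×10²⁷ W.
S = L/(4πd²) = 1.69×10⁵ W m⁻².
Energy balance: absorbed = emitted ⇒ πR²·S(1−A) = 4πR²·σT_eq⁴, so T_eq⁴ = S(1−A)/(4σ).
T_eq = [1.69×10⁵ × 0.66 / (4 × 5.67×10⁻⁸)]^(1/4) = (4.91×10¹¹)^(1/4) = 837 K.

T_eq ≈ 837 K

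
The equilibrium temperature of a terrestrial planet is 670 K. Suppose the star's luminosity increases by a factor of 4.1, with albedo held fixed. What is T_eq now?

T_eq ≈ 953 K

T_eq ∝ L^(1/4) · d^(−1/2).
T′ = 670 × 4.1^(1/4) = 953 K.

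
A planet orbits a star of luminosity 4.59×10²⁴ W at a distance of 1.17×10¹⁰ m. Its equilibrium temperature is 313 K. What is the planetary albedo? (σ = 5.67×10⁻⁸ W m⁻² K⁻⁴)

Flux: S = L/(4πd²) = 4.59×10²⁴/(4π×(1.17×10¹⁰)²) = 2670 W m⁻².
From T_eq⁴ = S(1−A)/(4σ): 1−A = 4σT_eq⁴/S.
1−A = 4 × 5.67×10⁻⁸ × (313)⁴ / 2670 = 0.816.

A ≈ 0.18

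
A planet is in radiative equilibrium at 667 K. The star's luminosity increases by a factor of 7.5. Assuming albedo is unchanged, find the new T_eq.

T_eq ∝ L^(1/4) · d^(−1/2).
T′ = 667 × 7.5^(1/4) = 1100 K.

T_eq ≈ 1100 K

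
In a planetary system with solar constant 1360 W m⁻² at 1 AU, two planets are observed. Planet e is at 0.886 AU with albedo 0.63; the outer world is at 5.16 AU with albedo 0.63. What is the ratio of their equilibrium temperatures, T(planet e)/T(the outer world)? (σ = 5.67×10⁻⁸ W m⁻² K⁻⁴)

T₁/T₂ ≈ 2.413

T_eq = [S₀(1−A)/(4σd²)]^(1/4), so T ∝ (1−A)^(1/4) / √d.
T₁ = [1360×0.37/(4×5.67×10⁻⁸×0.886²)]^(1/4) = 230.57 K.
T₂ = [1360×0.37/(4×5.67×10⁻⁸×5.16²)]^(1/4) = 95.54 K.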